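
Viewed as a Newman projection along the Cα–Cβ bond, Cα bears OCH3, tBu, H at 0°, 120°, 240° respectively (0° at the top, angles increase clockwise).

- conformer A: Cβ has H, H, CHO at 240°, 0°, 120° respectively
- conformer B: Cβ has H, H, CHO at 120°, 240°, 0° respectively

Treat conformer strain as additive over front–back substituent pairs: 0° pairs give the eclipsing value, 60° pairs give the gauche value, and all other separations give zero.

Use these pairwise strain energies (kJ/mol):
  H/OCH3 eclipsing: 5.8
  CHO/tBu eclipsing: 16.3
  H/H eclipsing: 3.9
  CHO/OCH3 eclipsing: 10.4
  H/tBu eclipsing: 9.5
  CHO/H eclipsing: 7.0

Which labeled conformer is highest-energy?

A (eclipsed): OCH3–H eclipsed, tBu–CHO eclipsed, H–H eclipsed; 5.8 + 16.3 + 3.9 = 26.0 kJ/mol.
B (eclipsed): OCH3–CHO eclipsed, tBu–H eclipsed, H–H eclipsed; 10.4 + 9.5 + 3.9 = 23.8 kJ/mol.
A has the highest total (26.0 kJ/mol).

A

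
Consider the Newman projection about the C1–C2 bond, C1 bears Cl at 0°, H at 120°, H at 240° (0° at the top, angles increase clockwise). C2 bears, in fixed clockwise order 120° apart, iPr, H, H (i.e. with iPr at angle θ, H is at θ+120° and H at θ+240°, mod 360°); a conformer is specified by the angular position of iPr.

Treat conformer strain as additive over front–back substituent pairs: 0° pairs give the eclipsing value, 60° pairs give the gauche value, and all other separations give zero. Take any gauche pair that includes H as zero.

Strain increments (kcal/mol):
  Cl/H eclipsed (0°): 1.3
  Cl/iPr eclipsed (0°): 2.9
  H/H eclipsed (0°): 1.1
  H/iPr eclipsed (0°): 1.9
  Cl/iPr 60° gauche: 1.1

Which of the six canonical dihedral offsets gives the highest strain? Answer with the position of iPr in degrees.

0°

iPr at 0° (eclipsed): Cl–iPr eclipsed, H–H eclipsed, H–H eclipsed; 2.9 + 1.1 + 1.1 = 5.1 kcal/mol.
iPr at 60° (staggered): Cl–iPr gauche; 1.1 = 1.1 kcal/mol.
iPr at 120° (eclipsed): Cl–H eclipsed, H–iPr eclipsed, H–H eclipsed; 1.3 + 1.9 + 1.1 = 4.3 kcal/mol.
iPr at 180° (staggered): no non-H gauche contacts → 0.0 kcal/mol.
iPr at 240° (eclipsed): Cl–H eclipsed, H–H eclipsed, H–iPr eclipsed; 1.3 + 1.1 + 1.9 = 4.3 kcal/mol.
iPr at 300° (staggered): Cl–iPr gauche; 1.1 = 1.1 kcal/mol.
The maximum (5.1 kcal/mol) occurs with iPr at 0°.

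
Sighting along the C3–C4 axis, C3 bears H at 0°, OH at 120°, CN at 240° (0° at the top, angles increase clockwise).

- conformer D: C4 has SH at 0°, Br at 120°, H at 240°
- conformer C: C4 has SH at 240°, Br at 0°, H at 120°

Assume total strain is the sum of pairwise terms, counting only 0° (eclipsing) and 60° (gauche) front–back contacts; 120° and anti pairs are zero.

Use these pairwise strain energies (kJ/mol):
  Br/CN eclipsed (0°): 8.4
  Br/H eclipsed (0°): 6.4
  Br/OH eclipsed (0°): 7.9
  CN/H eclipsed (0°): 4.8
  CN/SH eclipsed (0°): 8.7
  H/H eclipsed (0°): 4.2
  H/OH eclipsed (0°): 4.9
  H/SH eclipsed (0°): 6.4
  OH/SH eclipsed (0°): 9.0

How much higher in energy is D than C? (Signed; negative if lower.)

D (eclipsed): H(0°)/SH(0°) eclipsed 6.4; OH(120°)/Br(120°) eclipsed 7.9; CN(240°)/H(240°) eclipsed 4.8 → 19.1 kJ/mol.
C (eclipsed): H(0°)/Br(0°) eclipsed 6.4; OH(120°)/H(120°) eclipsed 4.9; CN(240°)/SH(240°) eclipsed 8.7 → 20.0 kJ/mol.
E(D) − E(C) = 19.1 − 20.0 = -0.9 kJ/mol.

-0.9 kJ/mol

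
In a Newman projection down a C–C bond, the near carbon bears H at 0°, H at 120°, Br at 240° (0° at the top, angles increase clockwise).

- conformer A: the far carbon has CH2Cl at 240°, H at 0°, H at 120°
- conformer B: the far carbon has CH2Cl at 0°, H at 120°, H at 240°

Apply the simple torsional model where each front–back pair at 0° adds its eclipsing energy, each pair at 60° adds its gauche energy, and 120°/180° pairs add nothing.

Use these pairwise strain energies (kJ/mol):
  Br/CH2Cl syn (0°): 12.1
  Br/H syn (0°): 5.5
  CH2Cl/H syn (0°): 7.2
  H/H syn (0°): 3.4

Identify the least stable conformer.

A is eclipsed. H at 0° is eclipsed with H at 0° (3.4); H at 120° is eclipsed with H at 120° (3.4); Br at 240° is eclipsed with CH2Cl at 240° (12.1). Total 18.9 kJ/mol.
B is eclipsed. H at 0° is eclipsed with CH2Cl at 0° (7.2); H at 120° is eclipsed with H at 120° (3.4); Br at 240° is eclipsed with H at 240° (5.5). Total 16.1 kJ/mol.
A has the highest total (18.9 kJ/mol).

A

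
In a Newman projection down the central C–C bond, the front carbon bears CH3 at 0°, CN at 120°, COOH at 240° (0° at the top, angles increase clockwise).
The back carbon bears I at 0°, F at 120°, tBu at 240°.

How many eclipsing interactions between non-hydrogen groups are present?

Non-H eclipsing pairs: CH3(0°)/I(0°); CN(120°)/F(120°); COOH(240°)/tBu(240°) — 3 interactions.

3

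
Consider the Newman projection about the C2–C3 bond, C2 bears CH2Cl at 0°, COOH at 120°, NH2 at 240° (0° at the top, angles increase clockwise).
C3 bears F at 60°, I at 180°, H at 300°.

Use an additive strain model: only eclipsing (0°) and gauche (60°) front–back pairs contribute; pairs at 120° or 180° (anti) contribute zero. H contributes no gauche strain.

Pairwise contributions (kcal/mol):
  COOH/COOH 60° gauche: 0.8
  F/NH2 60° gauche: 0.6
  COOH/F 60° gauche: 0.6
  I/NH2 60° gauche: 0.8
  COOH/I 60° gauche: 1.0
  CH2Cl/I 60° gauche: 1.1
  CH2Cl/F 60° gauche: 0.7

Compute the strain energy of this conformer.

3.1 kcal/mol

This conformer (staggered): CH2Cl(0°)/F(60°) gauche 0.7; COOH(120°)/F(60°) gauche 0.6; COOH(120°)/I(180°) gauche 1.0; NH2(240°)/I(180°) gauche 0.8 → 3.1 kcal/mol.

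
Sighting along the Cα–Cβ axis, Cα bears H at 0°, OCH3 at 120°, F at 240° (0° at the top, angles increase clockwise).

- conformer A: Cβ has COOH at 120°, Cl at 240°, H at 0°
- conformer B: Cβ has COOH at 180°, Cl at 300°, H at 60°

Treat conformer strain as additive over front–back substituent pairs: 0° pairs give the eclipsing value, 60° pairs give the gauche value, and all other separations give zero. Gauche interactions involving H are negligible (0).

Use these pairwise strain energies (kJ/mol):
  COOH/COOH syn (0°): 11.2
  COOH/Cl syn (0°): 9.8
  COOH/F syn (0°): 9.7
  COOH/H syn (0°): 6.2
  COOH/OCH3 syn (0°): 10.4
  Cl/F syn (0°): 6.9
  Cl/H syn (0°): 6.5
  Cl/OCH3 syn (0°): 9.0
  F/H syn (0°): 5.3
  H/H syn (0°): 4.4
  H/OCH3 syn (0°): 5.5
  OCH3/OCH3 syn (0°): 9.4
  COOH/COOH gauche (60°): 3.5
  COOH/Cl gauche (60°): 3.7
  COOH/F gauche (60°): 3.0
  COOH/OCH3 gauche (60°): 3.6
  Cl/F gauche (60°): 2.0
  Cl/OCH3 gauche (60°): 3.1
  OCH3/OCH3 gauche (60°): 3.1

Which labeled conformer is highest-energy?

A

A (eclipsed): H(0°)/H(0°) eclipsed 4.4; OCH3(120°)/COOH(120°) eclipsed 10.4; F(240°)/Cl(240°) eclipsed 6.9 → 21.7 kJ/mol.
B (staggered): OCH3(120°)/COOH(180°) gauche 3.6; F(240°)/COOH(180°) gauche 3.0; F(240°)/Cl(300°) gauche 2.0 → 8.6 kJ/mol.
A has the highest total (21.7 kJ/mol).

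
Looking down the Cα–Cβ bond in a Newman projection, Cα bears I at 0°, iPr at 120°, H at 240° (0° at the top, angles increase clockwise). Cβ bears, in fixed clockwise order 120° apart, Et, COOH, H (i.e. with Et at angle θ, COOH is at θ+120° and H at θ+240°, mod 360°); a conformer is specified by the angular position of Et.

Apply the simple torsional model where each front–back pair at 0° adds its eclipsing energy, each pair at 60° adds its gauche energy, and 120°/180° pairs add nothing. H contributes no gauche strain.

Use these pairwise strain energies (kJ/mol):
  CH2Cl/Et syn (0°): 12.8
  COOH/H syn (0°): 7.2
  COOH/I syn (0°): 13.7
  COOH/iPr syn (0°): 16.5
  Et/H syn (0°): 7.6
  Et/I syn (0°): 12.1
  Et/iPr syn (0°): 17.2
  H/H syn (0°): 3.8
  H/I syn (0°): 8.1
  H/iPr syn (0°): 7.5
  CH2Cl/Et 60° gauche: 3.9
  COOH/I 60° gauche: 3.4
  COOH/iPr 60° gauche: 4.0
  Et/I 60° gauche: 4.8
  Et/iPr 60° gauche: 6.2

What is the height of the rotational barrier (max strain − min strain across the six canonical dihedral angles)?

22.9 kJ/mol

Et at 0° is eclipsed. I at 0° is eclipsed with Et at 0° (12.1); iPr at 120° is eclipsed with COOH at 120° (16.5); H at 240° is eclipsed with H at 240° (3.8). Total 32.4 kJ/mol.
Et at 60° is staggered. I at 0° is gauche with Et at 60° (4.8); iPr at 120° is gauche with Et at 60° (6.2); iPr at 120° is gauche with COOH at 180° (4.0). Total 15.0 kJ/mol.
Et at 120° is eclipsed. I at 0° is eclipsed with H at 0° (8.1); iPr at 120° is eclipsed with Et at 120° (17.2); H at 240° is eclipsed with COOH at 240° (7.2). Total 32.5 kJ/mol.
Et at 180° is staggered. I at 0° is gauche with COOH at 300° (3.4); iPr at 120° is gauche with Et at 180° (6.2). Total 9.6 kJ/mol.
Et at 240° is eclipsed. I at 0° is eclipsed with COOH at 0° (13.7); iPr at 120° is eclipsed with H at 120° (7.5); H at 240° is eclipsed with Et at 240° (7.6). Total 28.8 kJ/mol.
Et at 300° is staggered. I at 0° is gauche with Et at 300° (4.8); I at 0° is gauche with COOH at 60° (3.4); iPr at 120° is gauche with COOH at 60° (4.0). Total 12.2 kJ/mol.
Max at 120° (32.5 kJ/mol), min at 180° (9.6 kJ/mol); barrier = 22.9 kJ/mol.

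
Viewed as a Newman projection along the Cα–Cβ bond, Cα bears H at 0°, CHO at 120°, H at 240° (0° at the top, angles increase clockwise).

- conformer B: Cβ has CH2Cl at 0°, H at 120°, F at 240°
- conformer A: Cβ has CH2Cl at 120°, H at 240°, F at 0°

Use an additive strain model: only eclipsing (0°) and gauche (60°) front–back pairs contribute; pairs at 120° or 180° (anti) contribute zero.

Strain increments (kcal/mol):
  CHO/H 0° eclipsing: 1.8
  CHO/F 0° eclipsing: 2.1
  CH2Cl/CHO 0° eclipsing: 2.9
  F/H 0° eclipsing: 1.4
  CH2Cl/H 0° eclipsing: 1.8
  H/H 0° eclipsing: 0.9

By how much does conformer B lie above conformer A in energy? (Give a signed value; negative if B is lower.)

B (eclipsed): H(0°)/CH2Cl(0°) eclipsed 1.8; CHO(120°)/H(120°) eclipsed 1.8; H(240°)/F(240°) eclipsed 1.4 → 5.0 kcal/mol.
A (eclipsed): H(0°)/F(0°) eclipsed 1.4; CHO(120°)/CH2Cl(120°) eclipsed 2.9; H(240°)/H(240°) eclipsed 0.9 → 5.2 kcal/mol.
E(B) − E(A) = 5.0 − 5.2 = -0.2 kcal/mol.

-0.2 kcal/mol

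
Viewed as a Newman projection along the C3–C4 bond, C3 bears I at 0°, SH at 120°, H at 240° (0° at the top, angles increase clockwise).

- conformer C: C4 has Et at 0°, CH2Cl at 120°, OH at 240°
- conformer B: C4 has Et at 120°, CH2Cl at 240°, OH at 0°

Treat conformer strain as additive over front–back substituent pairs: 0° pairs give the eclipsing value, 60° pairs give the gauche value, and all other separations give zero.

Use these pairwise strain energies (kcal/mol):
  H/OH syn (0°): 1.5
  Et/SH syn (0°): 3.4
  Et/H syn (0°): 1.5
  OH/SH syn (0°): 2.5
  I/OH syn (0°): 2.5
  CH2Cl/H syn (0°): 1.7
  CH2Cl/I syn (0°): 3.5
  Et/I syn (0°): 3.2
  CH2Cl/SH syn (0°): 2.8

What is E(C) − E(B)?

-0.1 kcal/mol

C is eclipsed. I at 0° is eclipsed with Et at 0° (3.2); SH at 120° is eclipsed with CH2Cl at 120° (2.8); H at 240° is eclipsed with OH at 240° (1.5). Total 7.5 kcal/mol.
B is eclipsed. I at 0° is eclipsed with OH at 0° (2.5); SH at 120° is eclipsed with Et at 120° (3.4); H at 240° is eclipsed with CH2Cl at 240° (1.7). Total 7.6 kcal/mol.
E(C) − E(B) = 7.5 − 7.6 = -0.1 kcal/mol.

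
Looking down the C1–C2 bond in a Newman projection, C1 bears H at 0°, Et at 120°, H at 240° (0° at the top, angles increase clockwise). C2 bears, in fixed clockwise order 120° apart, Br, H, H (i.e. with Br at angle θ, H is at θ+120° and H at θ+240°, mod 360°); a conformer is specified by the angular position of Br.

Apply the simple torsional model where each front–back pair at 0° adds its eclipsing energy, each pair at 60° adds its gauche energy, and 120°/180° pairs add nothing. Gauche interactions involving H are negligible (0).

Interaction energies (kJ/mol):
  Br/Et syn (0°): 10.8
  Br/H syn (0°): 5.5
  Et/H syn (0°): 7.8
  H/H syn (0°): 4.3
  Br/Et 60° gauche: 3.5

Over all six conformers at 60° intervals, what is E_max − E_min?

Br at 0° (eclipsed): H–Br eclipsed, Et–H eclipsed, H–H eclipsed; 5.5 + 7.8 + 4.3 = 17.6 kJ/mol.
Br at 60° (staggered): Et–Br gauche; 3.5 = 3.5 kJ/mol.
Br at 120° (eclipsed): H–H eclipsed, Et–Br eclipsed, H–H eclipsed; 4.3 + 10.8 + 4.3 = 19.4 kJ/mol.
Br at 180° (staggered): Et–Br gauche; 3.5 = 3.5 kJ/mol.
Br at 240° (eclipsed): H–H eclipsed, Et–H eclipsed, H–Br eclipsed; 4.3 + 7.8 + 5.5 = 17.6 kJ/mol.
Br at 300° (staggered): no non-H gauche contacts → 0.0 kJ/mol.
Max at 120° (19.4 kJ/mol), min at 300° (0.0 kJ/mol); barrier = 19.4 kJ/mol.

19.4 kJ/mol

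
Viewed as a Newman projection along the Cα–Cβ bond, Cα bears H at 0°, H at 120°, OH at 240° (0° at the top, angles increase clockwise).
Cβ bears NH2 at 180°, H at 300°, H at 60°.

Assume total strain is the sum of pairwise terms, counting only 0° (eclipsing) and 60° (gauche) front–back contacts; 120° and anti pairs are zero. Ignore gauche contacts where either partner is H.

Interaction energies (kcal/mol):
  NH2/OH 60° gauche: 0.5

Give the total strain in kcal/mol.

This conformer (staggered): OH–NH2 gauche; 0.5 = 0.5 kcal/mol.

0.5 kcal/mol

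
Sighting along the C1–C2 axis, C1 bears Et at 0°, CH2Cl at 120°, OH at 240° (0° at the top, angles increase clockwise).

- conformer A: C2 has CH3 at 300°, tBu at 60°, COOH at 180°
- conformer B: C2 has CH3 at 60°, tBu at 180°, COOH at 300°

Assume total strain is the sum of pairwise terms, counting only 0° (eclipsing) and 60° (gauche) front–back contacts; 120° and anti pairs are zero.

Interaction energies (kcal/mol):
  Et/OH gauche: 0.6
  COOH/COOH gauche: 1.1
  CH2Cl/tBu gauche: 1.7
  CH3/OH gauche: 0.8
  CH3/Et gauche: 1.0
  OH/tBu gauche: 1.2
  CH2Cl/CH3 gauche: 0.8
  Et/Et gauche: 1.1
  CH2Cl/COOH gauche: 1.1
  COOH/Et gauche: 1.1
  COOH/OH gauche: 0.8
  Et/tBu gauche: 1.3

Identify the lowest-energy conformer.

A (staggered): Et(0°)/CH3(300°) gauche 1.0; Et(0°)/tBu(60°) gauche 1.3; CH2Cl(120°)/tBu(60°) gauche 1.7; CH2Cl(120°)/COOH(180°) gauche 1.1; OH(240°)/CH3(300°) gauche 0.8; OH(240°)/COOH(180°) gauche 0.8 → 6.7 kcal/mol.
B (staggered): Et(0°)/CH3(60°) gauche 1.0; Et(0°)/COOH(300°) gauche 1.1; CH2Cl(120°)/CH3(60°) gauche 0.8; CH2Cl(120°)/tBu(180°) gauche 1.7; OH(240°)/tBu(180°) gauche 1.2; OH(240°)/COOH(300°) gauche 0.8 → 6.6 kcal/mol.
B has the lowest total (6.6 kcal/mol).

B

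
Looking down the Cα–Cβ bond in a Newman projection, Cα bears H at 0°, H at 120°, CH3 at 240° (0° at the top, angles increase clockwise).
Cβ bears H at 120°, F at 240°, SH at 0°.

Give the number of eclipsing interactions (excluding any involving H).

1

Non-H eclipsing pairs: CH3(240°)/F(240°) — 1 interaction.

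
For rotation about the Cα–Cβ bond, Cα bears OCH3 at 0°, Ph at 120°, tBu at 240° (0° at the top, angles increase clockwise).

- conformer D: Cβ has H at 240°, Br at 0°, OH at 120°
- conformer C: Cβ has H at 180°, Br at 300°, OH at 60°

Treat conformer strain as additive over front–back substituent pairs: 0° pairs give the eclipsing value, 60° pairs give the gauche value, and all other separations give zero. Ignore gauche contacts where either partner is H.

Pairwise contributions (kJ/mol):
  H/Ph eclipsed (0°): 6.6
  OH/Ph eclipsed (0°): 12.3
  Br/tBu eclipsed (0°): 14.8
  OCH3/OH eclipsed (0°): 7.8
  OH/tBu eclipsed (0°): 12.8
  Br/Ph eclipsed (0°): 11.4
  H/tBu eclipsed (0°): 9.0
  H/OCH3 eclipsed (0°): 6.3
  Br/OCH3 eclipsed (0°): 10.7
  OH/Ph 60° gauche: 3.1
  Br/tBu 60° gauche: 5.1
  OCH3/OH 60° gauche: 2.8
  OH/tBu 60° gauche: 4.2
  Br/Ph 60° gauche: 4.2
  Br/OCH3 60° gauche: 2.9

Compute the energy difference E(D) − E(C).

D (eclipsed): OCH3–Br eclipsed, Ph–OH eclipsed, tBu–H eclipsed; 10.7 + 12.3 + 9.0 = 32.0 kJ/mol.
C (staggered): OCH3–Br gauche, OCH3–OH gauche, Ph–OH gauche, tBu–Br gauche; 2.9 + 2.8 + 3.1 + 5.1 = 13.9 kJ/mol.
E(D) − E(C) = 32.0 − 13.9 = +18.1 kJ/mol.

+18.1 kJ/mol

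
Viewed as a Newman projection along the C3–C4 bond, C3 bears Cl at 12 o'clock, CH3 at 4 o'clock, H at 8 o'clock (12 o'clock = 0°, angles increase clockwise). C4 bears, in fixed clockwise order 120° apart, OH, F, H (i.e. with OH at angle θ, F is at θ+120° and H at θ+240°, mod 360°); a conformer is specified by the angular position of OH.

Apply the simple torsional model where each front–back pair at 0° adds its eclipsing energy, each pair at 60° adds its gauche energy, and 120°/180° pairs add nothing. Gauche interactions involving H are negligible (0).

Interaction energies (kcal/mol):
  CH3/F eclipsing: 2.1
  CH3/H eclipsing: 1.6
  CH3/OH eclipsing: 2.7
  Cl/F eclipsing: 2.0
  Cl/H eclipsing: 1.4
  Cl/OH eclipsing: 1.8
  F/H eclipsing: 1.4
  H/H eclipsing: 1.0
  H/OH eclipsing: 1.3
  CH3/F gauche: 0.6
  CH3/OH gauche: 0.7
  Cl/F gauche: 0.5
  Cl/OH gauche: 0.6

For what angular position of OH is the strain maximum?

OH at 0° (eclipsed): Cl–OH eclipsed, CH3–F eclipsed, H–H eclipsed; 1.8 + 2.1 + 1.0 = 4.9 kcal/mol.
OH at 60° (staggered): Cl–OH gauche, CH3–OH gauche, CH3–F gauche; 0.6 + 0.7 + 0.6 = 1.9 kcal/mol.
OH at 120° (eclipsed): Cl–H eclipsed, CH3–OH eclipsed, H–F eclipsed; 1.4 + 2.7 + 1.4 = 5.5 kcal/mol.
OH at 180° (staggered): Cl–F gauche, CH3–OH gauche; 0.5 + 0.7 = 1.2 kcal/mol.
OH at 240° (eclipsed): Cl–F eclipsed, CH3–H eclipsed, H–OH eclipsed; 2.0 + 1.6 + 1.3 = 4.9 kcal/mol.
OH at 300° (staggered): Cl–OH gauche, Cl–F gauche, CH3–F gauche; 0.6 + 0.5 + 0.6 = 1.7 kcal/mol.
The maximum (5.5 kcal/mol) occurs with OH at 120°.

120°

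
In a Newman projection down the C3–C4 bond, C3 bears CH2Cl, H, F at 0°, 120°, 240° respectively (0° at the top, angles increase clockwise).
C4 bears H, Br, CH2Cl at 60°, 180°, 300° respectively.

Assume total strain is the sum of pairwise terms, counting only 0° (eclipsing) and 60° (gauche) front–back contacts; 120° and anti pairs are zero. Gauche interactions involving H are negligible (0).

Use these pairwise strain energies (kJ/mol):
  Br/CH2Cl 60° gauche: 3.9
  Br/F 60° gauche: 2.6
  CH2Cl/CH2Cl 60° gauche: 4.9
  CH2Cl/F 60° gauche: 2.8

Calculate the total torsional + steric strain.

10.3 kJ/mol

This conformer (staggered): CH2Cl–CH2Cl gauche, F–Br gauche, F–CH2Cl gauche; 4.9 + 2.6 + 2.8 = 10.3 kJ/mol.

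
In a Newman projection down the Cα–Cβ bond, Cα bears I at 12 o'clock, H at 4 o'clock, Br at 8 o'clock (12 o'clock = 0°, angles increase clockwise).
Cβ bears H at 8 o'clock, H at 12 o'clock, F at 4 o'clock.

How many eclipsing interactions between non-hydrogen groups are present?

0

Every eclipsing pair involves H, so the count is 0.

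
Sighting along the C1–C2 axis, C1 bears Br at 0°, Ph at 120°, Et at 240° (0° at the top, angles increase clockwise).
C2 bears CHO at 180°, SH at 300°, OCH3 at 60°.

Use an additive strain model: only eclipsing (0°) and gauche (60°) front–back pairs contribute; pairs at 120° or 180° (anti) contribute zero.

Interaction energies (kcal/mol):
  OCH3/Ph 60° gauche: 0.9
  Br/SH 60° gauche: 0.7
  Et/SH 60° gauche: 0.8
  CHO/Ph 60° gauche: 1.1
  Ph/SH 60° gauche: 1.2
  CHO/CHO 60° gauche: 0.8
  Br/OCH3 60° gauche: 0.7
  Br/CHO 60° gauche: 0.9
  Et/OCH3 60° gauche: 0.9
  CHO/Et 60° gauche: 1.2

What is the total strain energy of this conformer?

5.4 kcal/mol

This conformer (staggered): Br(0°)/SH(300°) gauche 0.7; Br(0°)/OCH3(60°) gauche 0.7; Ph(120°)/CHO(180°) gauche 1.1; Ph(120°)/OCH3(60°) gauche 0.9; Et(240°)/CHO(180°) gauche 1.2; Et(240°)/SH(300°) gauche 0.8 → 5.4 kcal/mol.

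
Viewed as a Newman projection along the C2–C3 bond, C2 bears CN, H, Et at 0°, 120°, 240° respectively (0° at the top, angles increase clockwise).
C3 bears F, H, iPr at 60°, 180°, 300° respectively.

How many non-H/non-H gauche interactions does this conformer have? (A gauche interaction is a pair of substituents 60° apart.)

Non-H gauche pairs: CN(0°)/F(60°); CN(0°)/iPr(300°); Et(240°)/iPr(300°) — 3 interactions.

3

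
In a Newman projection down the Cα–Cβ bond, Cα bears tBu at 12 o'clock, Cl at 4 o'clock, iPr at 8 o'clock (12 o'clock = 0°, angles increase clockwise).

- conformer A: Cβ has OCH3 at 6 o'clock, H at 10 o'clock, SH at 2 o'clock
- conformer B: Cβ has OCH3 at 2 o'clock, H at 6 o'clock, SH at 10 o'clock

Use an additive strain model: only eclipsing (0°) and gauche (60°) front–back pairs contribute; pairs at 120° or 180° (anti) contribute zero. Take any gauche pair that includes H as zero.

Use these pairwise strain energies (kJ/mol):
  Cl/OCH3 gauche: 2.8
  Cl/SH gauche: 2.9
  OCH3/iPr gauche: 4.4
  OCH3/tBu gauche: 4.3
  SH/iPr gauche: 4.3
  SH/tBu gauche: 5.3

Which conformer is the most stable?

A

A (staggered): tBu–SH gauche, Cl–OCH3 gauche, Cl–SH gauche, iPr–OCH3 gauche; 5.3 + 2.8 + 2.9 + 4.4 = 15.4 kJ/mol.
B (staggered): tBu–OCH3 gauche, tBu–SH gauche, Cl–OCH3 gauche, iPr–SH gauche; 4.3 + 5.3 + 2.8 + 4.3 = 16.7 kJ/mol.
A has the lowest total (15.4 kJ/mol).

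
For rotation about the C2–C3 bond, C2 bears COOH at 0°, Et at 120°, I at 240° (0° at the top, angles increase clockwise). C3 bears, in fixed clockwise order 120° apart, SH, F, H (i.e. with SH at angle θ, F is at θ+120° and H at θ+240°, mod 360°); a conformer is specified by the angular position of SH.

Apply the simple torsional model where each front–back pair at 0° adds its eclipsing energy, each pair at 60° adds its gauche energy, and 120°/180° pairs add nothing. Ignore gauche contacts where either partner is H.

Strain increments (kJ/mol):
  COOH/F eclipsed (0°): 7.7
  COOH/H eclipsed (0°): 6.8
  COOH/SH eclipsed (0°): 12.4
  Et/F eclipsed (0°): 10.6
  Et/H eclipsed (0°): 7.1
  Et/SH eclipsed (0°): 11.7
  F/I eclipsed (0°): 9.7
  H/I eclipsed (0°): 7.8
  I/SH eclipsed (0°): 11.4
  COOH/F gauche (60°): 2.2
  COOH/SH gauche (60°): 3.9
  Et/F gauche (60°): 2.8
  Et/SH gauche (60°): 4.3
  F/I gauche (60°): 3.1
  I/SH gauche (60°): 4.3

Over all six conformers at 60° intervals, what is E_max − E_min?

SH at 0° (eclipsed): COOH–SH eclipsed, Et–F eclipsed, I–H eclipsed; 12.4 + 10.6 + 7.8 = 30.8 kJ/mol.
SH at 60° (staggered): COOH–SH gauche, Et–SH gauche, Et–F gauche, I–F gauche; 3.9 + 4.3 + 2.8 + 3.1 = 14.1 kJ/mol.
SH at 120° (eclipsed): COOH–H eclipsed, Et–SH eclipsed, I–F eclipsed; 6.8 + 11.7 + 9.7 = 28.2 kJ/mol.
SH at 180° (staggered): COOH–F gauche, Et–SH gauche, I–SH gauche, I–F gauche; 2.2 + 4.3 + 4.3 + 3.1 = 13.9 kJ/mol.
SH at 240° (eclipsed): COOH–F eclipsed, Et–H eclipsed, I–SH eclipsed; 7.7 + 7.1 + 11.4 = 26.2 kJ/mol.
SH at 300° (staggered): COOH–SH gauche, COOH–F gauche, Et–F gauche, I–SH gauche; 3.9 + 2.2 + 2.8 + 4.3 = 13.2 kJ/mol.
Max at 0° (30.8 kJ/mol), min at 300° (13.2 kJ/mol); barrier = 17.6 kJ/mol.

17.6 kJ/mol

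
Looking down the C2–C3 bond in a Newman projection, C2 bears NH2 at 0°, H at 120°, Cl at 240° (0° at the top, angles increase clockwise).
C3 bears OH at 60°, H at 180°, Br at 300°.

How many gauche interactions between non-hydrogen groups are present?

3

Non-H gauche pairs: NH2(0°)/OH(60°); NH2(0°)/Br(300°); Cl(240°)/Br(300°) — 3 interactions.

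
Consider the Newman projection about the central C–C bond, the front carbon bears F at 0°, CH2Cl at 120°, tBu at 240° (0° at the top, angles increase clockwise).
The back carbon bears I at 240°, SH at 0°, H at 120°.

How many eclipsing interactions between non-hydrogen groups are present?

2

Non-H eclipsing pairs: F(0°)/SH(0°); tBu(240°)/I(240°) — 2 interactions.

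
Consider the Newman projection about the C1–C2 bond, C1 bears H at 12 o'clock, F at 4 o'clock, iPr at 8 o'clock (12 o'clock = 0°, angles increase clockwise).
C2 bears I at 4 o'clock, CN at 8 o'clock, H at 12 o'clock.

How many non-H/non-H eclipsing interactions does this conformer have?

Non-H eclipsing pairs: F(120°)/I(120°); iPr(240°)/CN(240°) — 2 interactions.

2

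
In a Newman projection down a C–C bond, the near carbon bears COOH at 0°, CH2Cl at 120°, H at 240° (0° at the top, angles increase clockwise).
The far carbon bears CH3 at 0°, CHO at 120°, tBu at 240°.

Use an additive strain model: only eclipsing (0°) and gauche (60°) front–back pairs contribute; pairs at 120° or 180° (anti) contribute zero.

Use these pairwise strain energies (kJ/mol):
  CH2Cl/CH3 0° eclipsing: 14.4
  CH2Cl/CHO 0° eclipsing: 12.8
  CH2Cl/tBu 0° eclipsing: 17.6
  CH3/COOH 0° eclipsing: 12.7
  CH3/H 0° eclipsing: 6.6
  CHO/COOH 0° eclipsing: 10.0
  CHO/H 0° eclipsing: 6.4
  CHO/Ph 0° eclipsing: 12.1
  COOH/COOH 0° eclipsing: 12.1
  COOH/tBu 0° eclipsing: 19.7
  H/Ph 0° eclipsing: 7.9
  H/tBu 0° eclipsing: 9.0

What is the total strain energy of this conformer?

34.5 kJ/mol

This conformer (eclipsed): COOH(0°)/CH3(0°) eclipsed 12.7; CH2Cl(120°)/CHO(120°) eclipsed 12.8; H(240°)/tBu(240°) eclipsed 9.0 → 34.5 kJ/mol.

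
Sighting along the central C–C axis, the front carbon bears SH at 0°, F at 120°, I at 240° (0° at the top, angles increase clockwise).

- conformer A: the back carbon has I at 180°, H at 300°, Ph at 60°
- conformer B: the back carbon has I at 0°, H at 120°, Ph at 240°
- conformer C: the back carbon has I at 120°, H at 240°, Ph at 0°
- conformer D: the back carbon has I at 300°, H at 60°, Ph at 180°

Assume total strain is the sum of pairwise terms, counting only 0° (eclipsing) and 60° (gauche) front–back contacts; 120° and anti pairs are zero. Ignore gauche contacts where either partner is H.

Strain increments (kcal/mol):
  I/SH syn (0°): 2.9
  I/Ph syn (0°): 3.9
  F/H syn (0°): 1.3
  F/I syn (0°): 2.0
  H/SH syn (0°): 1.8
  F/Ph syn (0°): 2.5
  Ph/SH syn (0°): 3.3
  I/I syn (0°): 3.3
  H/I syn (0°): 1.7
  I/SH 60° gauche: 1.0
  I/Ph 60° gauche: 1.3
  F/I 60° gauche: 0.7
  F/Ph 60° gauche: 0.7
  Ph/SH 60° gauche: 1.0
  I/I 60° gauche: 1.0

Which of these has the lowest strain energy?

A (staggered): SH–Ph gauche, F–I gauche, F–Ph gauche, I–I gauche; 1.0 + 0.7 + 0.7 + 1.0 = 3.4 kcal/mol.
B (eclipsed): SH–I eclipsed, F–H eclipsed, I–Ph eclipsed; 2.9 + 1.3 + 3.9 = 8.1 kcal/mol.
C (eclipsed): SH–Ph eclipsed, F–I eclipsed, I–H eclipsed; 3.3 + 2.0 + 1.7 = 7.0 kcal/mol.
D (staggered): SH–I gauche, F–Ph gauche, I–I gauche, I–Ph gauche; 1.0 + 0.7 + 1.0 + 1.3 = 4.0 kcal/mol.
A has the lowest total (3.4 kcal/mol).

A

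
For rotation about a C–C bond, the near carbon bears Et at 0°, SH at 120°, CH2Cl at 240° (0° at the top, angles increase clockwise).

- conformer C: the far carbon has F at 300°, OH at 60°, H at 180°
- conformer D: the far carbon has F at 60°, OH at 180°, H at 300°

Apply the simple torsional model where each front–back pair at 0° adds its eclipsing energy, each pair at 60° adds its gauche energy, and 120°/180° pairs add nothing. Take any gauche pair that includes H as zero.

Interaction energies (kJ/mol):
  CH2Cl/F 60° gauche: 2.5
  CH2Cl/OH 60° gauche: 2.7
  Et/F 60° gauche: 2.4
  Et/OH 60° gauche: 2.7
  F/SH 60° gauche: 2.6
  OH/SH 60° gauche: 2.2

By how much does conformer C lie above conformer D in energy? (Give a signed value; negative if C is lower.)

-0.1 kJ/mol

C is staggered. Et at 0° is gauche with F at 300° (2.4); Et at 0° is gauche with OH at 60° (2.7); SH at 120° is gauche with OH at 60° (2.2); CH2Cl at 240° is gauche with F at 300° (2.5). Total 9.8 kJ/mol.
D is staggered. Et at 0° is gauche with F at 60° (2.4); SH at 120° is gauche with F at 60° (2.6); SH at 120° is gauche with OH at 180° (2.2); CH2Cl at 240° is gauche with OH at 180° (2.7). Total 9.9 kJ/mol.
E(C) − E(D) = 9.8 − 9.9 = -0.1 kJ/mol.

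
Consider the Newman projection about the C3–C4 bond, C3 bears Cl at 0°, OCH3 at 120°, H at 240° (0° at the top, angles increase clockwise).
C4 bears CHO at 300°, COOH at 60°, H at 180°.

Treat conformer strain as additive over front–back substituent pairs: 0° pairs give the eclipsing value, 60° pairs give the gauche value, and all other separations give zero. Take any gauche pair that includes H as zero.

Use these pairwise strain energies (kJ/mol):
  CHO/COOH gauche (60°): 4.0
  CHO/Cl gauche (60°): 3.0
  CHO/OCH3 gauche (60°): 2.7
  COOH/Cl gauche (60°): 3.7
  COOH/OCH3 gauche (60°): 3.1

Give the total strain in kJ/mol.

9.8 kJ/mol

This conformer (staggered): Cl(0°)/CHO(300°) gauche 3.0; Cl(0°)/COOH(60°) gauche 3.7; OCH3(120°)/COOH(60°) gauche 3.1 → 9.8 kJ/mol.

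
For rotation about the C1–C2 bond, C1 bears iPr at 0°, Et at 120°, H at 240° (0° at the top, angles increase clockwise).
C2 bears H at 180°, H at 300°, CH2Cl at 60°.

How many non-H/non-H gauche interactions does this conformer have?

2

Non-H gauche pairs: iPr(0°)/CH2Cl(60°); Et(120°)/CH2Cl(60°) — 2 interactions.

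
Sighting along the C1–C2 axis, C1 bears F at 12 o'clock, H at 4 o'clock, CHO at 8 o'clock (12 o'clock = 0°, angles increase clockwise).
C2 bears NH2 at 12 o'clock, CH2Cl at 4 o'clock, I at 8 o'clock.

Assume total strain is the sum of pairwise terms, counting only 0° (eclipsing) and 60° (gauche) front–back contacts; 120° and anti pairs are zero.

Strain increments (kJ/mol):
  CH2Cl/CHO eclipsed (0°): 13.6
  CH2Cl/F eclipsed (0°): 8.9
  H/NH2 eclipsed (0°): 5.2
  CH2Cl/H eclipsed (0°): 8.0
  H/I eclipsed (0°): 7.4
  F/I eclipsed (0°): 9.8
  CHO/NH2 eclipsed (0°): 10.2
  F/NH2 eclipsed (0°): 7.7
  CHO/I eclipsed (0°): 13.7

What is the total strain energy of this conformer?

This conformer (eclipsed): F(0°)/NH2(0°) eclipsed 7.7; H(120°)/CH2Cl(120°) eclipsed 8.0; CHO(240°)/I(240°) eclipsed 13.7 → 29.4 kJ/mol.

29.4 kJ/mol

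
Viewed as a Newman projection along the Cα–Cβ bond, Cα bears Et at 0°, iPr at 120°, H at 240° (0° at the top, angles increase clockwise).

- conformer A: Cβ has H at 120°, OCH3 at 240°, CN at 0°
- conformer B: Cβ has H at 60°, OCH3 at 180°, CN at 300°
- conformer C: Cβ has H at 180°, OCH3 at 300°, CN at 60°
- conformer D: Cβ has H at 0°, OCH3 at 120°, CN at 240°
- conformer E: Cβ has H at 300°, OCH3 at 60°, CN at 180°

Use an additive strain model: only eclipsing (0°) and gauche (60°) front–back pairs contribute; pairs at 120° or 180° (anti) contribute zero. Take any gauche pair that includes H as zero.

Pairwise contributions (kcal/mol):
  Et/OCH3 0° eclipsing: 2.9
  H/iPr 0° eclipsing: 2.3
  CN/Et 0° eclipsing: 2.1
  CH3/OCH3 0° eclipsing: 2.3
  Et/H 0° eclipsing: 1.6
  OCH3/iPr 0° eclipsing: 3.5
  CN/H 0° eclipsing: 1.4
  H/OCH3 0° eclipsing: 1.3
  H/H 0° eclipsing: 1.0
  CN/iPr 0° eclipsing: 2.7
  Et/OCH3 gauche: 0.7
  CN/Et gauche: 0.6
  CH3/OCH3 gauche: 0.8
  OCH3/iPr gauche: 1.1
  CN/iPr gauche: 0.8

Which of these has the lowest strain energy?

A is eclipsed. Et at 0° is eclipsed with CN at 0° (2.1); iPr at 120° is eclipsed with H at 120° (2.3); H at 240° is eclipsed with OCH3 at 240° (1.3). Total 5.7 kcal/mol.
B is staggered. Et at 0° is gauche with CN at 300° (0.6); iPr at 120° is gauche with OCH3 at 180° (1.1). Total 1.7 kcal/mol.
C is staggered. Et at 0° is gauche with OCH3 at 300° (0.7); Et at 0° is gauche with CN at 60° (0.6); iPr at 120° is gauche with CN at 60° (0.8). Total 2.1 kcal/mol.
D is eclipsed. Et at 0° is eclipsed with H at 0° (1.6); iPr at 120° is eclipsed with OCH3 at 120° (3.5); H at 240° is eclipsed with CN at 240° (1.4). Total 6.5 kcal/mol.
E is staggered. Et at 0° is gauche with OCH3 at 60° (0.7); iPr at 120° is gauche with OCH3 at 60° (1.1); iPr at 120° is gauche with CN at 180° (0.8). Total 2.6 kcal/mol.
B has the lowest total (1.7 kcal/mol).

B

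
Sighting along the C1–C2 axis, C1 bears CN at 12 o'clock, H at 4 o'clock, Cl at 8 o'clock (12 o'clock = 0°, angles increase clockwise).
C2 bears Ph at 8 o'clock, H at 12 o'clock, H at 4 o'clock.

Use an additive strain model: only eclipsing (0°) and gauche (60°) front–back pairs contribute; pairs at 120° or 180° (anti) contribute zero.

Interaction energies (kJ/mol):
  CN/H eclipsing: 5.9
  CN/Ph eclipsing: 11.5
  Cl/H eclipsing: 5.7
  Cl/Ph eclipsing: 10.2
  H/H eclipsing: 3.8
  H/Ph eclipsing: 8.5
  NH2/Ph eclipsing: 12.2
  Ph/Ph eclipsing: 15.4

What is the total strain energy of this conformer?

19.9 kJ/mol

This conformer (eclipsed): CN(0°)/H(0°) eclipsed 5.9; H(120°)/H(120°) eclipsed 3.8; Cl(240°)/Ph(240°) eclipsed 10.2 → 19.9 kJ/mol.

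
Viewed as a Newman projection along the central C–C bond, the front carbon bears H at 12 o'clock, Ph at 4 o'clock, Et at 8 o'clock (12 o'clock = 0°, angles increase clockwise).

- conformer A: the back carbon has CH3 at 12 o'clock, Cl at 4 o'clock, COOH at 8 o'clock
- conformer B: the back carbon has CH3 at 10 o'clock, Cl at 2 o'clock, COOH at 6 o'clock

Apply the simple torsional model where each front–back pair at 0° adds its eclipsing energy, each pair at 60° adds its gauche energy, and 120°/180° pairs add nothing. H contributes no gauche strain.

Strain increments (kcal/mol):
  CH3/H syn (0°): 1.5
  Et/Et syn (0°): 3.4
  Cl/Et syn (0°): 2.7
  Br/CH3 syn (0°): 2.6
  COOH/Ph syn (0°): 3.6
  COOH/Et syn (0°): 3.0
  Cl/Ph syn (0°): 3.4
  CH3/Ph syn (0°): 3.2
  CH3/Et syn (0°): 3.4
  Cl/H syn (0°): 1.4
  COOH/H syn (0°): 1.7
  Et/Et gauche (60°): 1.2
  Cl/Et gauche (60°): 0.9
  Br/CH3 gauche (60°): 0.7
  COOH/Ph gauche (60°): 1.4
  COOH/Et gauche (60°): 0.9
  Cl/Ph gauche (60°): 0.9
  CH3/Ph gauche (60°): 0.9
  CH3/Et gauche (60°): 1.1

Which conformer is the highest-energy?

A

A (eclipsed): H(0°)/CH3(0°) eclipsed 1.5; Ph(120°)/Cl(120°) eclipsed 3.4; Et(240°)/COOH(240°) eclipsed 3.0 → 7.9 kcal/mol.
B (staggered): Ph(120°)/Cl(60°) gauche 0.9; Ph(120°)/COOH(180°) gauche 1.4; Et(240°)/CH3(300°) gauche 1.1; Et(240°)/COOH(180°) gauche 0.9 → 4.3 kcal/mol.
A has the highest total (7.9 kcal/mol).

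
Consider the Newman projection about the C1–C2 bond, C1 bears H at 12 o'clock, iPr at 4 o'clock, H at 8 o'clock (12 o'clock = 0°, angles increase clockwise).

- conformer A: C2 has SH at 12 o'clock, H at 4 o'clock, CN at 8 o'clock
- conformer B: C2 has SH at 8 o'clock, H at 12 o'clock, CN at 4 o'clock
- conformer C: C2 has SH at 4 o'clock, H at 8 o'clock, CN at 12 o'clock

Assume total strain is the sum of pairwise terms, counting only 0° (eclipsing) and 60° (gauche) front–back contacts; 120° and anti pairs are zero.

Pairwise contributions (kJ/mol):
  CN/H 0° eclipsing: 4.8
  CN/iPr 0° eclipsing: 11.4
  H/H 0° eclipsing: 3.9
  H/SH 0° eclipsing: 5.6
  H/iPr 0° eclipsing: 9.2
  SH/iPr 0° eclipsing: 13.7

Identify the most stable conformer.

A

A (eclipsed): H–SH eclipsed, iPr–H eclipsed, H–CN eclipsed; 5.6 + 9.2 + 4.8 = 19.6 kJ/mol.
B (eclipsed): H–H eclipsed, iPr–CN eclipsed, H–SH eclipsed; 3.9 + 11.4 + 5.6 = 20.9 kJ/mol.
C (eclipsed): H–CN eclipsed, iPr–SH eclipsed, H–H eclipsed; 4.8 + 13.7 + 3.9 = 22.4 kJ/mol.
A has the lowest total (19.6 kJ/mol).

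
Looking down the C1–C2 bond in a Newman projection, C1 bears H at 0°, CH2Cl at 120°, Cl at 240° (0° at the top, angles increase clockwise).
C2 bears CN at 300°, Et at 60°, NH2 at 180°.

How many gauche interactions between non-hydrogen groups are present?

Non-H gauche pairs: CH2Cl(120°)/Et(60°); CH2Cl(120°)/NH2(180°); Cl(240°)/CN(300°); Cl(240°)/NH2(180°) — 4 interactions.

4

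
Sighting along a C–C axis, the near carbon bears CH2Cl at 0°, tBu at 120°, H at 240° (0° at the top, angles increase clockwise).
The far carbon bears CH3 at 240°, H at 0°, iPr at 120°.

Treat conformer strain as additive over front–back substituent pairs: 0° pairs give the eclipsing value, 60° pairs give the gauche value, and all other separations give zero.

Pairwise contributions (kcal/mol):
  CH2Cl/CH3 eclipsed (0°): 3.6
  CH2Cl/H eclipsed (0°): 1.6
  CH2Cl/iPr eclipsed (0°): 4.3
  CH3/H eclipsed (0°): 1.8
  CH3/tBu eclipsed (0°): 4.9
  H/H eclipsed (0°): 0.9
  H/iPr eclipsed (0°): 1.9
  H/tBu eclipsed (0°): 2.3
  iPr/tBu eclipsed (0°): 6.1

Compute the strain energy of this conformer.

This conformer (eclipsed): CH2Cl–H eclipsed, tBu–iPr eclipsed, H–CH3 eclipsed; 1.6 + 6.1 + 1.8 = 9.5 kcal/mol.

9.5 kcal/mol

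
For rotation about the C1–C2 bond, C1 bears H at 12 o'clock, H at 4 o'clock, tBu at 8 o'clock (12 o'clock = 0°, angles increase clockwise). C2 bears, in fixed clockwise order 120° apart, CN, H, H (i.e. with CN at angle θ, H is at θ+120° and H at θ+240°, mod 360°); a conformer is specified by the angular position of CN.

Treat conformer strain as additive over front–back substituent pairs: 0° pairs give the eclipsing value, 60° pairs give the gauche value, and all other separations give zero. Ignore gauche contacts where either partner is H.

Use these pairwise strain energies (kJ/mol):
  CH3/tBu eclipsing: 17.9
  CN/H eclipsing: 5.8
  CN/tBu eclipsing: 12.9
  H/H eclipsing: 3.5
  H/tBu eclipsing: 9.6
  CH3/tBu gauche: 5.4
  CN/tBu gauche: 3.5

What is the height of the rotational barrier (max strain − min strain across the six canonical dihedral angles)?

19.9 kJ/mol

CN at 0° (eclipsed): H(0°)/CN(0°) eclipsed 5.8; H(120°)/H(120°) eclipsed 3.5; tBu(240°)/H(240°) eclipsed 9.6 → 18.9 kJ/mol.
CN at 60° (staggered): no non-H gauche contacts → 0.0 kJ/mol.
CN at 120° (eclipsed): H(0°)/H(0°) eclipsed 3.5; H(120°)/CN(120°) eclipsed 5.8; tBu(240°)/H(240°) eclipsed 9.6 → 18.9 kJ/mol.
CN at 180° (staggered): tBu(240°)/CN(180°) gauche 3.5 → 3.5 kJ/mol.
CN at 240° (eclipsed): H(0°)/H(0°) eclipsed 3.5; H(120°)/H(120°) eclipsed 3.5; tBu(240°)/CN(240°) eclipsed 12.9 → 19.9 kJ/mol.
CN at 300° (staggered): tBu(240°)/CN(300°) gauche 3.5 → 3.5 kJ/mol.
Max at 240° (19.9 kJ/mol), min at 60° (0.0 kJ/mol); barrier = 19.9 kJ/mol.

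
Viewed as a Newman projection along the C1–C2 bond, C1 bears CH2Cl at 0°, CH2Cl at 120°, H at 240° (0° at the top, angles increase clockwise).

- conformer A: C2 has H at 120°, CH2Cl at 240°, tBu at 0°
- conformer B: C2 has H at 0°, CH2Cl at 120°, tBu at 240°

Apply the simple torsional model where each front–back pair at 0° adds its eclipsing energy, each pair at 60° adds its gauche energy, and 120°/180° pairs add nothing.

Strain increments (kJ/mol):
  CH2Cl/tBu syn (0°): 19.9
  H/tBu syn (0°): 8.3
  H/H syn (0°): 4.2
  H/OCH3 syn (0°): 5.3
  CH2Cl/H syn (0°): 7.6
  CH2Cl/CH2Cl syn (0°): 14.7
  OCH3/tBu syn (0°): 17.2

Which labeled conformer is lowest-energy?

B

A is eclipsed. CH2Cl at 0° is eclipsed with tBu at 0° (19.9); CH2Cl at 120° is eclipsed with H at 120° (7.6); H at 240° is eclipsed with CH2Cl at 240° (7.6). Total 35.1 kJ/mol.
B is eclipsed. CH2Cl at 0° is eclipsed with H at 0° (7.6); CH2Cl at 120° is eclipsed with CH2Cl at 120° (14.7); H at 240° is eclipsed with tBu at 240° (8.3). Total 30.6 kJ/mol.
B has the lowest total (30.6 kJ/mol).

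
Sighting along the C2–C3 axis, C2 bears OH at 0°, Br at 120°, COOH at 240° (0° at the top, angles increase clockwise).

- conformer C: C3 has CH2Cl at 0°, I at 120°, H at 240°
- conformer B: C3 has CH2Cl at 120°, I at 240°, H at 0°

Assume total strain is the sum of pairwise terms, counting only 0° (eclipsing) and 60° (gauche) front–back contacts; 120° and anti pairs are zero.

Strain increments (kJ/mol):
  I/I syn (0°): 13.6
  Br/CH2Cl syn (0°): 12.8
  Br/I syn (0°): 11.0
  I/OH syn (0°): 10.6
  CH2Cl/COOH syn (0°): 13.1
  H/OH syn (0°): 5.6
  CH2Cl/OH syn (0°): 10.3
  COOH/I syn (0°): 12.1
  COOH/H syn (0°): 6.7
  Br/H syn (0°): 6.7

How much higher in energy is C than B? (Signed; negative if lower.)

C (eclipsed): OH(0°)/CH2Cl(0°) eclipsed 10.3; Br(120°)/I(120°) eclipsed 11.0; COOH(240°)/H(240°) eclipsed 6.7 → 28.0 kJ/mol.
B (eclipsed): OH(0°)/H(0°) eclipsed 5.6; Br(120°)/CH2Cl(120°) eclipsed 12.8; COOH(240°)/I(240°) eclipsed 12.1 → 30.5 kJ/mol.
E(C) − E(B) = 28.0 − 30.5 = -2.5 kJ/mol.

-2.5 kJ/mol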